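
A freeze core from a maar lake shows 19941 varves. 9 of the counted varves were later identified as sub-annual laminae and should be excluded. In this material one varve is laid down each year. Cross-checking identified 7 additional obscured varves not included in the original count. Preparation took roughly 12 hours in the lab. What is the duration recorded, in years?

After corrections the count is 19941 − 9 + 7 = 19939 varves.
With a one-to-one varve periodicity this is 19939 years.

19939 years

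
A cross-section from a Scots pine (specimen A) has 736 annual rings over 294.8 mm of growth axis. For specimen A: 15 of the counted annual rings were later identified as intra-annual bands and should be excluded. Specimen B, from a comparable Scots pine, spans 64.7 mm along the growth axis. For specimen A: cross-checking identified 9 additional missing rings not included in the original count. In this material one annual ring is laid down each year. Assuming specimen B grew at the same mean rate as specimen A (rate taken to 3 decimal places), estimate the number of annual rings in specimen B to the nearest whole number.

Specimen A: adjusted count: 736 − 15 + 9 = 730 annual rings.
A: Extension rate ≈ 294.8 / 730 = 0.404 mm/yr.
Specimen B: 64.7 mm / 0.404 mm per year = 160.15 years ≈ 160 annual rings.

160 annual rings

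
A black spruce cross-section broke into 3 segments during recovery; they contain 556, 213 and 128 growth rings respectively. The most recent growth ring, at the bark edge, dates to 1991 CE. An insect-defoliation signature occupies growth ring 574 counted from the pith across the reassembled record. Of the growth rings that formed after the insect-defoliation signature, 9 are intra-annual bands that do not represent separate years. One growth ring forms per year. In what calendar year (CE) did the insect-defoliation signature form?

Total growth rings = 556 + 213 + 128 = 897.
The insect-defoliation signature sits at growth ring 574 from the pith, so 897 − 574 = 323 growth rings formed after it.
Removing the 9 false growth rings leaves 323 − 9 = 314 true growth rings beyond the insect-defoliation signature.
1991 − 314 = 1677 CE.

1677 CE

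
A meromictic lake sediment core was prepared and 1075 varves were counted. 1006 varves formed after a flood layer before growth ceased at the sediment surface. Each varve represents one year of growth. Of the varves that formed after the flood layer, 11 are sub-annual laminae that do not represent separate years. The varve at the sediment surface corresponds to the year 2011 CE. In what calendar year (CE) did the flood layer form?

1006 varves formed after the flood layer.
1006 − 11 false = 995 true varves after the flood layer.
The varve at the sediment surface is 2011 CE, so the flood layer dates to 2011 − 995 = 1016 CE.

1016 CE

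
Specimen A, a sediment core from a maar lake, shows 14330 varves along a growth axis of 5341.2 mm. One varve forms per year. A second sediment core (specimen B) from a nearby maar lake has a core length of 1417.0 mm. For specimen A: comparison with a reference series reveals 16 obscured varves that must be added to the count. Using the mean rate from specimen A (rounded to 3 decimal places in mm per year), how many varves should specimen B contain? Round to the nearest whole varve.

Specimen A: after corrections the count is 14330 + 16 = 14346 varves.
A: Extension rate ≈ 5341.2 / 14346 = 0.372 mm/year.
B spans 1417.0 / 0.372 = 3809.14 years ≈ 3809 varves.

3809 varves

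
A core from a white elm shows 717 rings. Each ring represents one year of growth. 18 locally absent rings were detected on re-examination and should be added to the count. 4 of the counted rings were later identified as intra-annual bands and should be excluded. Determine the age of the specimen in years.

Adjusted count: 717 − 4 + 18 = 731 rings.
One ring per year makes the duration 731 years.

731 yr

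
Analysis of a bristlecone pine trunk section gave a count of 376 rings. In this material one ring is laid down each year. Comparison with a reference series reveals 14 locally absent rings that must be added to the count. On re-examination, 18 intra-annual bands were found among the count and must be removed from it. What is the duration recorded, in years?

372 yr

Adjusted count: 376 − 18 + 14 = 372 rings.
With a one-to-one ring periodicity this is 372 years.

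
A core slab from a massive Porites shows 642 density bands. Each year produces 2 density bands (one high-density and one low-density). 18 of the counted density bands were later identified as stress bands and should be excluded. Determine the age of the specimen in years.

Adjusted count: 642 − 18 = 624 density bands.
Dividing by 2 density bands per year: 624 / 2 = 312 years.

312 years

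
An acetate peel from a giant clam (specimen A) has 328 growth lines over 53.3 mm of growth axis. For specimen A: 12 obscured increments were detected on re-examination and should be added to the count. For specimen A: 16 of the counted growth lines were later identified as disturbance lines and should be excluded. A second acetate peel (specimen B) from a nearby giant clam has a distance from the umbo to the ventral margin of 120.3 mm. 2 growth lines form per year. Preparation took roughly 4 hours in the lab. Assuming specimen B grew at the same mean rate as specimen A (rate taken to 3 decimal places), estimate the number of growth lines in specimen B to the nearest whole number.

731 growth lines

Specimen A: after corrections the count is 328 − 16 + 12 = 324 growth lines.
Specimen A: 324 growth lines at 2 per year is 324 / 2 = 162 years.
A: 53.3 mm over 162 years gives 53.3 / 162 ≈ 0.329 mm per year.
B spans 120.3 / 0.329 = 365.65 years; at 2 growth lines per year that is 365.65 × 2 ≈ 731 growth lines.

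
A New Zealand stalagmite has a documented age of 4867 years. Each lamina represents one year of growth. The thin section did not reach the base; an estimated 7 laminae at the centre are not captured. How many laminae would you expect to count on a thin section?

4860 laminae

At one lamina per year, 4867 years correspond to 4867 laminae.
Less the 7 uncaptured laminae: 4867 − 7 = 4860.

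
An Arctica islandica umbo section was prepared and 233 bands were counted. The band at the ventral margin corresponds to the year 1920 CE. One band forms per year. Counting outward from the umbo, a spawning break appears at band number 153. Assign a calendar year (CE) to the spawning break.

Between band 153 and the ventral margin there are 233 − 153 = 80 bands.
The band at the ventral margin is 1920 CE, so the spawning break dates to 1920 − 80 = 1840 CE.

1840 CE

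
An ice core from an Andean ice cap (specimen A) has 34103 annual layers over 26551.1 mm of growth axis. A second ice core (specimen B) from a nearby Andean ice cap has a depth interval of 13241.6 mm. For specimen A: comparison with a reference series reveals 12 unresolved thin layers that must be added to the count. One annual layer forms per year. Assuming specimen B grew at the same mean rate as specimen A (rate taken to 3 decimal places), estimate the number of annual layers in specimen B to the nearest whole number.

Specimen A: adjusted count: 34103 + 12 = 34115 annual layers.
A: 26551.1 mm over 34115 years gives 26551.1 / 34115 ≈ 0.778 mm per year.
For B, 13241.6 / 0.778 = 17020.05 years ≈ 17020 annual layers.

17020 annual layers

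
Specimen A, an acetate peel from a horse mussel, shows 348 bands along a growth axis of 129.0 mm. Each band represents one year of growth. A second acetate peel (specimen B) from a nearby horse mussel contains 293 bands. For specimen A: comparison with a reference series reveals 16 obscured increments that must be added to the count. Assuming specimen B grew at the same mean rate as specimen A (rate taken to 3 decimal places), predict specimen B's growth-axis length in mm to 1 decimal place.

Specimen A: after corrections the count is 348 + 16 = 364 bands.
A: 129.0 mm over 364 years gives 129.0 / 364 ≈ 0.354 mm/yr.
B's length ≈ 0.354 × 293 = 103.7 mm.

103.7 mm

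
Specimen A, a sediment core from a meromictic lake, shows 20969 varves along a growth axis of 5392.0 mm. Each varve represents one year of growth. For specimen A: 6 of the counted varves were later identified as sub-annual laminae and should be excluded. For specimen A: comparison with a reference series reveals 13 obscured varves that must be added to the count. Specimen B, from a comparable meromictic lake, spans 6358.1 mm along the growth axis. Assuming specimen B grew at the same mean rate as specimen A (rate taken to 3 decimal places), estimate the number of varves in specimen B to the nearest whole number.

Specimen A: true varve count = 20969 − 6 + 13 = 20976.
A: 5392.0 mm over 20976 years gives 5392.0 / 20976 ≈ 0.257 mm/yr.
Specimen B: 6358.1 mm / 0.257 mm per year = 24739.69 years ≈ 24740 varves.

24740 varves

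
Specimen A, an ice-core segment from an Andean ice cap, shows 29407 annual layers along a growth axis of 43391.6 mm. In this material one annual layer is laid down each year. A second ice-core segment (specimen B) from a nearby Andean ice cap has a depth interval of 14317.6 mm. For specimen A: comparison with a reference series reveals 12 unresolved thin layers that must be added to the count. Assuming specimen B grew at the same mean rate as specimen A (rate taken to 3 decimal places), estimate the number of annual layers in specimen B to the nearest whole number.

9707 annual layers

Specimen A: correcting the raw count gives 29407 + 12 = 29419 true annual layers.
A: Extension rate ≈ 43391.6 / 29419 = 1.475 mm per year.
B spans 14317.6 / 1.475 = 9706.85 years ≈ 9707 annual layers.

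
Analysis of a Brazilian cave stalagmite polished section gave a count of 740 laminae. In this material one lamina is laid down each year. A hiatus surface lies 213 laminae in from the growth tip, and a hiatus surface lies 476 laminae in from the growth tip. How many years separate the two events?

263 years

The two markers are separated by 476 − 213 = 263 laminae.
One lamina per year makes the interval 263 years.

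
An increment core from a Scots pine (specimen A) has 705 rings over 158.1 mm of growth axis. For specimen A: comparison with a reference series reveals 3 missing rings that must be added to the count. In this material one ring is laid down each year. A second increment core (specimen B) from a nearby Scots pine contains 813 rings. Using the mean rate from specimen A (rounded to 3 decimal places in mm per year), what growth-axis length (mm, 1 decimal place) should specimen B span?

181.3 mm

Specimen A: true ring count = 705 + 3 = 708.
A: 158.1 mm over 708 years gives 158.1 / 708 ≈ 0.223 mm/yr.
For B, 0.223 mm/year × 813 years = 181.3 mm.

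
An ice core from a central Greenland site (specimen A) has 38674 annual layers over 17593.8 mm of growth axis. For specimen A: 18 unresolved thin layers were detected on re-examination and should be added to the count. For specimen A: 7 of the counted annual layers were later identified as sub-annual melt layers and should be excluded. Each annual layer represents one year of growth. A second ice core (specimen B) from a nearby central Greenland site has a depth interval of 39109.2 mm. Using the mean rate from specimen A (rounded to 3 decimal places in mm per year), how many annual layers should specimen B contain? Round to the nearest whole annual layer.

85954 annual layers

Specimen A: adjusted count: 38674 − 7 + 18 = 38685 annual layers.
A: Mean rate = 17593.8 mm / 38685 years ≈ 0.455 mm/year.
For B, 39109.2 / 0.455 = 85954.29 years ≈ 85954 annual layers.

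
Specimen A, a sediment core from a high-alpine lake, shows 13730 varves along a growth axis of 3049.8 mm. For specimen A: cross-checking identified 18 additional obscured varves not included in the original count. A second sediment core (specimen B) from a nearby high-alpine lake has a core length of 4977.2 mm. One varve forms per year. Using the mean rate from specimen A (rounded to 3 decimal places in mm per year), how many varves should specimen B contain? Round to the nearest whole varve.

22420 varves

Specimen A: adjusted count: 13730 + 18 = 13748 varves.
A: 3049.8 mm over 13748 years gives 3049.8 / 13748 ≈ 0.222 mm per year.
For B, 4977.2 / 0.222 = 22419.82 years ≈ 22420 varves.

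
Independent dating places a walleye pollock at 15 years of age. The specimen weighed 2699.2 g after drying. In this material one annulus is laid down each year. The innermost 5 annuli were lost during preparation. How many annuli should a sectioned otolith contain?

10 annuli

At one annulus per year, 15 years correspond to 15 annuli.
Subtracting the 5 annuli not captured gives 15 − 5 = 10 annuli in the record.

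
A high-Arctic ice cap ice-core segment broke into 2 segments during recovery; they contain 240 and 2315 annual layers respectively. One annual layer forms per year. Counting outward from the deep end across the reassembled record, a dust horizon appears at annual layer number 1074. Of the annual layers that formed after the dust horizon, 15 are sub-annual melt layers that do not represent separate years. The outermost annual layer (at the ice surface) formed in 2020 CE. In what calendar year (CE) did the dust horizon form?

Total annual layers = 240 + 2315 = 2555.
Between annual layer 1074 and the ice surface there are 2555 − 1074 = 1481 annual layers.
Removing the 15 false annual layers leaves 1481 − 15 = 1466 true annual layers beyond the dust horizon.
Counting back 1466 years from 2020 CE places the dust horizon in 2020 − 1466 = 554 CE.

554 CE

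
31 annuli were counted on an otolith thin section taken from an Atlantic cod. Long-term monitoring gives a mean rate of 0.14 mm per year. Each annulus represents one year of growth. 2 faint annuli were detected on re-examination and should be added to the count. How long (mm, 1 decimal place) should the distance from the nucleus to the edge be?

Adjusted count: 31 + 2 = 33 annuli.
33 years at 0.14 mm/year gives 0.14 × 33 = 4.6 mm.

4.6 mm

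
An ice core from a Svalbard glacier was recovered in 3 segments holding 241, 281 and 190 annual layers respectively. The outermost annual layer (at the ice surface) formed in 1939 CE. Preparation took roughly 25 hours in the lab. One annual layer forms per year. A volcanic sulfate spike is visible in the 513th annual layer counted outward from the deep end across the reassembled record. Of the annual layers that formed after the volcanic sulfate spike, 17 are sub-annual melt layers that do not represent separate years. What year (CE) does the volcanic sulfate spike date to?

Total annual layers = 241 + 281 + 190 = 712.
712 − 513 = 199 annual layers lie beyond the volcanic sulfate spike toward the ice surface.
199 − 17 false = 182 true annual layers after the volcanic sulfate spike.
Counting back 182 years from 1939 CE places the volcanic sulfate spike in 1939 − 182 = 1757 CE.

1757 CE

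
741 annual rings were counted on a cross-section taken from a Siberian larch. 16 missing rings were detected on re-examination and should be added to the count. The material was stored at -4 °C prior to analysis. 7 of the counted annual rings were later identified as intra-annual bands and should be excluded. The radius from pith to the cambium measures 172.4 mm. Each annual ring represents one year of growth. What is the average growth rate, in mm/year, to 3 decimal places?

0.230 mm/year

Correcting the raw count gives 741 − 7 + 16 = 750 true annual rings.
Extension rate ≈ 172.4 / 750 = 0.230 mm/year.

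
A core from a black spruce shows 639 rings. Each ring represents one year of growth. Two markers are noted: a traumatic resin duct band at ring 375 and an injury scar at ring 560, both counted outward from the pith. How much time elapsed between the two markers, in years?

The two markers are separated by 560 − 375 = 185 rings.
That is 185 years at one ring per year.

185 yr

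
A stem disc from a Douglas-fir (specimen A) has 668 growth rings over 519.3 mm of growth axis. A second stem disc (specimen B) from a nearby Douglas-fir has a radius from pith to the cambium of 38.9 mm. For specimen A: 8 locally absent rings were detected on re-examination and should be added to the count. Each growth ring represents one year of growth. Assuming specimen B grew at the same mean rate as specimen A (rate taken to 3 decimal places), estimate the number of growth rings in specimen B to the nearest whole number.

Specimen A: after corrections the count is 668 + 8 = 676 growth rings.
A: 519.3 mm over 676 years gives 519.3 / 676 ≈ 0.768 mm/year.
For B, 38.9 / 0.768 = 50.65 years ≈ 51 growth rings.

51 growth rings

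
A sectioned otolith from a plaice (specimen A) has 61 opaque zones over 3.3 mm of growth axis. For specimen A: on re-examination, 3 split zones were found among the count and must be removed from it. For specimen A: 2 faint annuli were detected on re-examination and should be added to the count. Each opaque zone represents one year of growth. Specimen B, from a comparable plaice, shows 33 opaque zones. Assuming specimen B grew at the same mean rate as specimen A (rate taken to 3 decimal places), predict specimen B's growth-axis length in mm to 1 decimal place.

Specimen A: true opaque zone count = 61 − 3 + 2 = 60.
A: 3.3 mm over 60 years gives 3.3 / 60 ≈ 0.055 mm per year.
B's length ≈ 0.055 × 33 = 1.8 mm.

1.8 mm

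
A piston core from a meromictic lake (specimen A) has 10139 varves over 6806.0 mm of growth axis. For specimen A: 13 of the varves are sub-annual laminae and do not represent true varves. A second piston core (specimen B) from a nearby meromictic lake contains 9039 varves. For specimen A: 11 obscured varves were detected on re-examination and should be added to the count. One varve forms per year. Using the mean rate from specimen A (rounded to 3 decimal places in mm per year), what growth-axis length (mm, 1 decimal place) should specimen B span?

Specimen A: true varve count = 10139 − 13 + 11 = 10137.
A: Mean rate = 6806.0 mm / 10137 years ≈ 0.671 mm per year.
For B, 0.671 mm/year × 9039 years = 6065.2 mm.

6065.2 mm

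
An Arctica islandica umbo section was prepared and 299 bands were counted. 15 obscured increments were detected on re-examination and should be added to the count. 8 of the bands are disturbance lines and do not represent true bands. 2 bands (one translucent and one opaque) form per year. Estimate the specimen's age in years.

153 years

After corrections the count is 299 − 8 + 15 = 306 bands.
306 bands at 2 per year is 306 / 2 = 153 years.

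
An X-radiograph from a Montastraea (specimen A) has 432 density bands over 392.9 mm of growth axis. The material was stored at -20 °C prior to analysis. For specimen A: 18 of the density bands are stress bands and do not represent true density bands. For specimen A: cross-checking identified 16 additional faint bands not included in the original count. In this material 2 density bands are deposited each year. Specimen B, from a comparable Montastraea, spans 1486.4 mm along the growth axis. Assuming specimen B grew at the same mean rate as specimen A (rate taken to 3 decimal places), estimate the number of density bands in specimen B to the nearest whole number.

Specimen A: true density band count = 432 − 18 + 16 = 430.
Specimen A: dividing by 2 density bands per year: 430 / 2 = 215 years.
A: Mean rate = 392.9 mm / 215 years ≈ 1.827 mm/yr.
B spans 1486.4 / 1.827 = 813.57 years; at 2 density bands per year that is 813.57 × 2 ≈ 1627 density bands.

1627 density bands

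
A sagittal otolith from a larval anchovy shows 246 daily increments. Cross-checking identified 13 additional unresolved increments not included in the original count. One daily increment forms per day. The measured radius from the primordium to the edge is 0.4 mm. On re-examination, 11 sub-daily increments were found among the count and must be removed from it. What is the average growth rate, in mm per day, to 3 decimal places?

0.002 mm per day

Correcting the raw count gives 246 − 11 + 13 = 248 true daily increments.
Mean rate = 0.4 mm / 248 days ≈ 0.002 mm per day.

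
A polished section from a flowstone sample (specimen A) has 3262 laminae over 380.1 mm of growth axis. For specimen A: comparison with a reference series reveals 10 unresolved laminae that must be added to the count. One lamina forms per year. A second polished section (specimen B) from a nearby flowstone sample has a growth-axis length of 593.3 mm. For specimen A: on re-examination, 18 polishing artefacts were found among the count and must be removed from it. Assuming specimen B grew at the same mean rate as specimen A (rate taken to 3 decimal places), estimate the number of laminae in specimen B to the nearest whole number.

Specimen A: adjusted count: 3262 − 18 + 10 = 3254 laminae.
A: 380.1 mm over 3254 years gives 380.1 / 3254 ≈ 0.117 mm/year.
Specimen B: 593.3 mm / 0.117 mm per year = 5070.94 years ≈ 5071 laminae.

5071 laminae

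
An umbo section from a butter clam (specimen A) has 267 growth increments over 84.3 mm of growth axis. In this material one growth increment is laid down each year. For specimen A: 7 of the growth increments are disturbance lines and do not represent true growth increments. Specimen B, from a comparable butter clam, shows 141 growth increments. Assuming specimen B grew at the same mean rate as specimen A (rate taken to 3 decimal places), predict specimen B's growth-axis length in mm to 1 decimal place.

45.7 mm

Specimen A: correcting the raw count gives 267 − 7 = 260 true growth increments.
A: 84.3 mm over 260 years gives 84.3 / 260 ≈ 0.324 mm/year.
B's length ≈ 0.324 × 141 = 45.7 mm.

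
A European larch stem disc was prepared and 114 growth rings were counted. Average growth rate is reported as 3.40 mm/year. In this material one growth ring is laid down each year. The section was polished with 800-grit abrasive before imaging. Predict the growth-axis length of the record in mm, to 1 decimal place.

The record spans 114 years at 3.40 mm per year.
114 years at 3.40 mm/year gives 3.40 × 114 = 387.6 mm.

387.6 mm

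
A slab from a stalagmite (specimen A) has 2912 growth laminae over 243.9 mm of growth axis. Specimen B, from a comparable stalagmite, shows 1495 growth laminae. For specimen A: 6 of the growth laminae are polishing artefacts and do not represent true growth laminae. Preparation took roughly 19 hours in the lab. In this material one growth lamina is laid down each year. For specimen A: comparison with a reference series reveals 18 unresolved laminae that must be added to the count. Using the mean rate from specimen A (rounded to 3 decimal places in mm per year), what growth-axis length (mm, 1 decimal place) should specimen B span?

124.1 mm

Specimen A: correcting the raw count gives 2912 − 6 + 18 = 2924 true growth laminae.
A: 243.9 mm over 2924 years gives 243.9 / 2924 ≈ 0.083 mm per year.
Length of B = 0.083 × 1495 = 124.1 mm.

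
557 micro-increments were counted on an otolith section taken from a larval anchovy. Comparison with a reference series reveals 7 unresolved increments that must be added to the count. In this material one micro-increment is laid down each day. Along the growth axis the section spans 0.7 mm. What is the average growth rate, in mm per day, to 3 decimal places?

True micro-increment count = 557 + 7 = 564.
Extension rate ≈ 0.7 / 564 = 0.001 mm per day.

0.001 mm per day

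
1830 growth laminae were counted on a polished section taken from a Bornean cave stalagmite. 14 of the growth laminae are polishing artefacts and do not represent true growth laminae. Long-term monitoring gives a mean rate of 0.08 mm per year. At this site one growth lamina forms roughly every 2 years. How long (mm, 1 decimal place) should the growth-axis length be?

Correcting the raw count gives 1830 − 14 = 1816 true growth laminae.
1816 growth laminae at 2 years each span 1816 × 2 = 3632 years.
Predicted length = 0.08 mm/year × 3632 years = 290.6 mm.

290.6 mm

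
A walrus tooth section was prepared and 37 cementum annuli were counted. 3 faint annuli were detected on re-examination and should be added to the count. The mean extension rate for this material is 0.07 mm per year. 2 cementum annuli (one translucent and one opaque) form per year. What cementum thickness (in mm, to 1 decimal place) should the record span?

Correcting the raw count gives 37 + 3 = 40 true cementum annuli.
With 2 cementum annuli per year, 40 / 2 = 20 years.
Length ≈ 0.07 × 20 = 1.4 mm.

1.4 mm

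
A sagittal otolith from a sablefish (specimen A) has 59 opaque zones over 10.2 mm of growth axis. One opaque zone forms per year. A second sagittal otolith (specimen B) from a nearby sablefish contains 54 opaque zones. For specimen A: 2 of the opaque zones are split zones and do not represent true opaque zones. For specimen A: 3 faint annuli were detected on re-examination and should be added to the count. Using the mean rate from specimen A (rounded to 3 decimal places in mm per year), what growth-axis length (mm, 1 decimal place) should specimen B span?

9.2 mm

Specimen A: adjusted count: 59 − 2 + 3 = 60 opaque zones.
A: 10.2 mm over 60 years gives 10.2 / 60 ≈ 0.170 mm/year.
For B, 0.170 mm/year × 54 years = 9.2 mm.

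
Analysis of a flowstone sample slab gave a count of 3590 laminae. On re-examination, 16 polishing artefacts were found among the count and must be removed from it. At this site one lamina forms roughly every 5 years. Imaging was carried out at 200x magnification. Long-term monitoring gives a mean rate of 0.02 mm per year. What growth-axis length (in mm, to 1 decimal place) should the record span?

357.4 mm

Correcting the raw count gives 3590 − 16 = 3574 true laminae.
At 5 years per lamina, 3574 × 5 = 17870 years.
17870 years at 0.02 mm/year gives 0.02 × 17870 = 357.4 mm.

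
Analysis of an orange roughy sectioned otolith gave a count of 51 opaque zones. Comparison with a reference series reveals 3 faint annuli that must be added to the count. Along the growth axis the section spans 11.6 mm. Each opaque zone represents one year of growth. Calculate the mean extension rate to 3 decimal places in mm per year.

0.215 mm per year

True opaque zone count = 51 + 3 = 54.
Mean rate = 11.6 mm / 54 years ≈ 0.215 mm per year.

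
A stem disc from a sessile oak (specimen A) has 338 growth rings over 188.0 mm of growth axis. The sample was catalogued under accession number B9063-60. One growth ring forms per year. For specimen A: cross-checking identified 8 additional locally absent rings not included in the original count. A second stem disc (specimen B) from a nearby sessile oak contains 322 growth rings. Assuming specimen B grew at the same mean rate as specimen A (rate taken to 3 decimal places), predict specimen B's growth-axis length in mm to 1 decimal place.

Specimen A: true growth ring count = 338 + 8 = 346.
A: Extension rate ≈ 188.0 / 346 = 0.543 mm/yr.
Length of B = 0.543 × 322 = 174.8 mm.

174.8 mm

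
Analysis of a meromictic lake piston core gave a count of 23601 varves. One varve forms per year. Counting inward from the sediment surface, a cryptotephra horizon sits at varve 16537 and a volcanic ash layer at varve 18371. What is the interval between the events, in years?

1834 years

18371 − 16537 = 1834 varves lie between the two events.
That is 1834 years at one varve per year.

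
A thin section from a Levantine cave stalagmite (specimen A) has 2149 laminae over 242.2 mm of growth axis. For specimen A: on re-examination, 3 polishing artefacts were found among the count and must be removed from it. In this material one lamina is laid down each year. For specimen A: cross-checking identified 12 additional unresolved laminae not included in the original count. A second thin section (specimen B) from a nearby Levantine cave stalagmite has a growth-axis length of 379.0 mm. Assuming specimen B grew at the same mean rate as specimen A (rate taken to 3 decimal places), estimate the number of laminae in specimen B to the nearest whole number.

Specimen A: true lamina count = 2149 − 3 + 12 = 2158.
A: Mean rate = 242.2 mm / 2158 years ≈ 0.112 mm/year.
For B, 379.0 / 0.112 = 3383.93 years ≈ 3384 laminae.

3384 laminae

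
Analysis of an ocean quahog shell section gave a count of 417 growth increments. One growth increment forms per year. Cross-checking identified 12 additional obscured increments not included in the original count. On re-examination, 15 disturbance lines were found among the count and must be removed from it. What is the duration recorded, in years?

Correcting the raw count gives 417 − 15 + 12 = 414 true growth increments.
With a one-to-one growth increment periodicity this is 414 years.

414 years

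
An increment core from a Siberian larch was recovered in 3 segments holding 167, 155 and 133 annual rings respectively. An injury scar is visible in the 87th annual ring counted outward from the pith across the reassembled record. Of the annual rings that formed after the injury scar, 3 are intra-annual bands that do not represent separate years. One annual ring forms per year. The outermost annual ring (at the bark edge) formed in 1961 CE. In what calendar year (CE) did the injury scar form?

Total annual rings = 167 + 155 + 133 = 455.
The injury scar sits at annual ring 87 from the pith, so 455 − 87 = 368 annual rings formed after it.
368 − 3 false = 365 true annual rings after the injury scar.
The annual ring at the bark edge is 1961 CE, so the injury scar dates to 1961 − 365 = 1596 CE.

1596 CE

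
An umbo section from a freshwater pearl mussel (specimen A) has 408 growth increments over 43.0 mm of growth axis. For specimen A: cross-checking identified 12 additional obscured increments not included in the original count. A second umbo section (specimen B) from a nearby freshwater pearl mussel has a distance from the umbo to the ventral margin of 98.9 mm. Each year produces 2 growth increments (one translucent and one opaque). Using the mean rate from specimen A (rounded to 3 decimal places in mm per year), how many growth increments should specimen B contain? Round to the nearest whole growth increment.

Specimen A: after corrections the count is 408 + 12 = 420 growth increments.
Specimen A: 420 growth increments at 2 per year is 420 / 2 = 210 years.
A: 43.0 mm over 210 years gives 43.0 / 210 ≈ 0.205 mm/year.
For B, 98.9 / 0.205 = 482.44 years; at 2 growth increments per year that is 482.44 × 2 ≈ 965 growth increments.

965 growth increments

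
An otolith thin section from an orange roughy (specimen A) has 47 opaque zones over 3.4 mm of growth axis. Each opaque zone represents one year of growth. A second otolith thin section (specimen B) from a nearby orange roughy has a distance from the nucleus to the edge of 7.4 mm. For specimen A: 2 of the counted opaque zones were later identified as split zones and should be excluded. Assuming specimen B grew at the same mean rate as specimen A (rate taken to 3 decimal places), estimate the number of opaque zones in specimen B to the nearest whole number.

97 opaque zones

Specimen A: correcting the raw count gives 47 − 2 = 45 true opaque zones.
A: 3.4 mm over 45 years gives 3.4 / 45 ≈ 0.076 mm/yr.
For B, 7.4 / 0.076 = 97.37 years ≈ 97 opaque zones.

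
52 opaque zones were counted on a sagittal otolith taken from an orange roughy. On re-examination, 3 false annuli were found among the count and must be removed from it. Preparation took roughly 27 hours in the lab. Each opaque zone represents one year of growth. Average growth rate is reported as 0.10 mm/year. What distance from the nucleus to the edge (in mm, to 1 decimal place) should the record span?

4.9 mm

True opaque zone count = 52 − 3 = 49.
49 years at 0.10 mm/year gives 0.10 × 49 = 4.9 mm.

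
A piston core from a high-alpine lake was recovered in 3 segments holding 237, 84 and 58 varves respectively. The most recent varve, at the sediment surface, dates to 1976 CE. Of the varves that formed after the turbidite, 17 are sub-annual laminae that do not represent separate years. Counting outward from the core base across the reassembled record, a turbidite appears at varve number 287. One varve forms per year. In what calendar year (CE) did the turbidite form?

Total varves = 237 + 84 + 58 = 379.
Between varve 287 and the sediment surface there are 379 − 287 = 92 varves.
92 − 17 false = 75 true varves after the turbidite.
Counting back 75 years from 1976 CE places the turbidite in 1976 − 75 = 1901 CE.

1901 CE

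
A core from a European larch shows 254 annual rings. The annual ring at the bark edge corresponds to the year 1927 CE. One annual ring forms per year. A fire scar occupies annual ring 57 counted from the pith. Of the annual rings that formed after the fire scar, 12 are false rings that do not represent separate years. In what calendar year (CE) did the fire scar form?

1742 CE

The fire scar sits at annual ring 57 from the pith, so 254 − 57 = 197 annual rings formed after it.
197 − 12 false = 185 true annual rings after the fire scar.
The annual ring at the bark edge is 1927 CE, so the fire scar dates to 1927 − 185 = 1742 CE.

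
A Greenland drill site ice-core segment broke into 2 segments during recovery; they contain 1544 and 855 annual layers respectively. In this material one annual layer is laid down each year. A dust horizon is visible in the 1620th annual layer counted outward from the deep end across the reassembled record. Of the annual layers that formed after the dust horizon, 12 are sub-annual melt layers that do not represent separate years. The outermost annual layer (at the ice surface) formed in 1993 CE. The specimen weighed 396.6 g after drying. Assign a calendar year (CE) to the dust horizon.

Total annual layers = 1544 + 855 = 2399.
2399 − 1620 = 779 annual layers lie beyond the dust horizon toward the ice surface.
Removing the 12 false annual layers leaves 779 − 12 = 767 true annual layers beyond the dust horizon.
The annual layer at the ice surface is 1993 CE, so the dust horizon dates to 1993 − 767 = 1226 CE.

1226 CE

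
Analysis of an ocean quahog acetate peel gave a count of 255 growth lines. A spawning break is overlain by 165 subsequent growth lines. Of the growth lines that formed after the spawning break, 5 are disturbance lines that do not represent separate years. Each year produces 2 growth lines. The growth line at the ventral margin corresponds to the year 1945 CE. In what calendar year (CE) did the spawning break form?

There are 165 growth lines younger than the spawning break.
Removing the 5 false growth lines leaves 165 − 5 = 160 true growth lines beyond the spawning break.
With 2 growth lines per year, 160 / 2 = 80 years.
The growth line at the ventral margin is 1945 CE, so the spawning break dates to 1945 − 80 = 1865 CE.

1865 CE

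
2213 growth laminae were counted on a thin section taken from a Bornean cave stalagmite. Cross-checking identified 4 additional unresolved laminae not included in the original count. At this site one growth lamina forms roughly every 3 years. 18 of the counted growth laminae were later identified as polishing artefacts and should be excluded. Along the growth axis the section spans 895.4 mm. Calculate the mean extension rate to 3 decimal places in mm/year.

0.136 mm/year

Correcting the raw count gives 2213 − 18 + 4 = 2199 true growth laminae.
2199 growth laminae at 3 years each span 2199 × 3 = 6597 years.
895.4 mm over 6597 years gives 895.4 / 6597 ≈ 0.136 mm/year.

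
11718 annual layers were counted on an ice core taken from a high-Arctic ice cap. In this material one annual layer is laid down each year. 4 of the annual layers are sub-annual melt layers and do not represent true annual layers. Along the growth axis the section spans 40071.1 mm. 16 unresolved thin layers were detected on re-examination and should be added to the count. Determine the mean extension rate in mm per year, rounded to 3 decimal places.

Correcting the raw count gives 11718 − 4 + 16 = 11730 true annual layers.
Extension rate ≈ 40071.1 / 11730 = 3.416 mm per year.

3.416 mm per year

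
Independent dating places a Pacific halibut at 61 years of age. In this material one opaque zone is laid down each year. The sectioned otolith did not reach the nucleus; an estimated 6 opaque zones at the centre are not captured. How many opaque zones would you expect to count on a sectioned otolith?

55 opaque zones

At one opaque zone per year, 61 years correspond to 61 opaque zones.
Less the 6 uncaptured opaque zones: 61 − 6 = 55.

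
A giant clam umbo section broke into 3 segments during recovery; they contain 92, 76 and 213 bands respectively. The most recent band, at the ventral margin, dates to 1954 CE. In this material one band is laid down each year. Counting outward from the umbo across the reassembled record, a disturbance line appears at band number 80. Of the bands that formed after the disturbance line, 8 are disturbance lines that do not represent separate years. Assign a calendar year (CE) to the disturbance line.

Total bands = 92 + 76 + 213 = 381.
381 − 80 = 301 bands lie beyond the disturbance line toward the ventral margin.
Removing the 8 false bands leaves 301 − 8 = 293 true bands beyond the disturbance line.
The band at the ventral margin is 1954 CE, so the disturbance line dates to 1954 − 293 = 1661 CE.

1661 CE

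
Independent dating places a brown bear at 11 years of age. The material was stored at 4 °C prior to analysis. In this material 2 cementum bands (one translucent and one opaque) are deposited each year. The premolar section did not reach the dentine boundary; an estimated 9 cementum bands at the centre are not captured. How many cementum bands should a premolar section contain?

With 2 cementum bands per year, 11 years would produce 11 × 2 = 22 cementum bands.
22 − 9 missed = 13 cementum bands expected in the prepared section.

13 cementum bands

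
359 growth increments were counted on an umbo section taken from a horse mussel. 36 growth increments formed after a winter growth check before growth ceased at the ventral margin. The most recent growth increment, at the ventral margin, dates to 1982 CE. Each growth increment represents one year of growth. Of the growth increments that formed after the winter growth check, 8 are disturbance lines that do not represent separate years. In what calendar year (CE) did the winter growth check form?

36 growth increments post-date the winter growth check.
36 − 8 false = 28 true growth increments after the winter growth check.
Counting back 28 years from 1982 CE places the winter growth check in 1982 − 28 = 1954 CE.

1954 CE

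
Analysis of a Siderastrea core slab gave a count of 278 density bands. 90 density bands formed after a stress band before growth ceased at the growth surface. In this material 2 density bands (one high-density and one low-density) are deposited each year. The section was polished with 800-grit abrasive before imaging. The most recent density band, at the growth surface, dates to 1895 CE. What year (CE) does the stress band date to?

There are 90 density bands younger than the stress band.
Dividing by 2 density bands per year: 90 / 2 = 45 years.
The density band at the growth surface is 1895 CE, so the stress band dates to 1895 − 45 = 1850 CE.

1850 CE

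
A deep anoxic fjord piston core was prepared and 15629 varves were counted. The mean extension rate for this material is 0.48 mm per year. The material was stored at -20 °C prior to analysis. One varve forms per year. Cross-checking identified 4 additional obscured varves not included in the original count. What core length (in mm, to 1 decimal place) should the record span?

7503.8 mm

Adjusted count: 15629 + 4 = 15633 varves.
Predicted length = 0.48 mm/year × 15633 years = 7503.8 mm.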